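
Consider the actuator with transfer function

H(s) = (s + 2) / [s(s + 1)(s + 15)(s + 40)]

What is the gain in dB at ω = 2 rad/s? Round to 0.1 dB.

At s = jω = j2:
zero (s+2): 2 + j2 → |·| = √(2²+2²) = √8 ≈ 2.8284, ∠ = arctan(2/2) ≈ 45.00°
pole (s+1): 1 + j2 → |·| = √(1²+2²) = √5 ≈ 2.2361, ∠ = arctan(2/1) ≈ 63.43°
pole (s+15): 15 + j2 → |·| = √(15²+2²) = √229 ≈ 15.133, ∠ = arctan(2/15) ≈ 7.59°
pole (s+40): 40 + j2 → |·| = √(40²+2²) = √1604 ≈ 40.05, ∠ = arctan(2/40) ≈ 2.86°
pole at origin: |s| = 2, ∠ = 90.00° (in denominator)
|H| = 1 · 2.8284 / 2710.5 ≈ 0.0010435
Gain = 20 log₁₀(0.0010435) ≈ -59.63 dB

-59.6 dB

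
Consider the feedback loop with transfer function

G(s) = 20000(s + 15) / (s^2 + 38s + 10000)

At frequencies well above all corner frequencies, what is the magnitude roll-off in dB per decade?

Each pole contributes −20 dB/decade at high frequency; each zero contributes +20 dB/decade.
Net: 1 zero(s) − 2 pole(s) → -20 dB/decade.

-20 dB/decade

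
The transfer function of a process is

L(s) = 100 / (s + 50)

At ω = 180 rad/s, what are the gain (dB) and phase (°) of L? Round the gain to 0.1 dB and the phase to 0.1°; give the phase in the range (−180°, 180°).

-5.4 dB, -74.5°

Substitute s = j180:
Numerator: 100 = 100 + j0
Denominator: (j180) + 50 = 50 + j180
|N| = √(100² + 0²) ≈ 100, ∠N ≈ 0.00°
|D| = √(50² + 180²) ≈ 186.82, ∠D ≈ 74.48°
|L| = 100 / 186.82 ≈ 0.53527
Gain = 20 log₁₀(0.53527) ≈ -5.43 dB
∠L = 0.00° − 74.48° = -74.48°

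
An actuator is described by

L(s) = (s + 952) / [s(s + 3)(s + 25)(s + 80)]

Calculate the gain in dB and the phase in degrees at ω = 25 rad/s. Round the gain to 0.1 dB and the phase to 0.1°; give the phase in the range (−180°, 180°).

-65.8 dB, 126.0°

At s = jω = j25:
zero (s+952): 952 + j25 → |·| = √(952²+25²) = √906929 ≈ 952.33, ∠ = arctan(25/952) ≈ 1.50°
pole (s+3): 3 + j25 → |·| = √(3²+25²) = √634 ≈ 25.179, ∠ = arctan(25/3) ≈ 83.16°
pole (s+25): 25 + j25 → |·| = √(25²+25²) = √1250 ≈ 35.355, ∠ = arctan(25/25) ≈ 45.00°
pole (s+80): 80 + j25 → |·| = √(80²+25²) = √7025 ≈ 83.815, ∠ = arctan(25/80) ≈ 17.35°
pole at origin: |s| = 25, ∠ = 90.00° (in denominator)
|L| = 1 · 952.33 / 1.8653e+06 ≈ 0.00051055
Gain = 20 log₁₀(0.00051055) ≈ -65.84 dB
∠L = 1.50° − 235.51° = -234.01° ≡ 125.99° (principal value)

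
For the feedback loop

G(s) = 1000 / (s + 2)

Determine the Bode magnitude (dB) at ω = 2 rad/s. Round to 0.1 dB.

Substitute s = j2:
Numerator: 1000 = 1000 + j0
Denominator: (j2) + 2 = 2 + j2
|N| = √(1000² + 0²) ≈ 1000, ∠N ≈ 0.00°
|D| = √(2² + 2²) ≈ 2.8284, ∠D ≈ 45.00°
|G| = 1000 / 2.8284 ≈ 353.56
Gain = 20 log₁₀(353.56) ≈ 50.97 dB

51.0 dB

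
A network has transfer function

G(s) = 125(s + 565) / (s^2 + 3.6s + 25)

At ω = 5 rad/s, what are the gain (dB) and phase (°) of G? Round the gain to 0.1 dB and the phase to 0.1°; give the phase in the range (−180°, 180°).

71.9 dB, -89.5°

At s = jω = j5:
zero (s+565): 565 + j5 → |·| = √(565²+5²) = √319250 ≈ 565.02, ∠ = arctan(5/565) ≈ 0.51°
quadratic: (j5)² + 3.6·j5 + 25 = 0 + j18 → |·| ≈ 18, ∠ ≈ 90.00°
|G| = 125 · 565.02 / 18 ≈ 3923.8
Gain = 20 log₁₀(3923.8) ≈ 71.87 dB
∠G = 0.51° − 90.00° = -89.49°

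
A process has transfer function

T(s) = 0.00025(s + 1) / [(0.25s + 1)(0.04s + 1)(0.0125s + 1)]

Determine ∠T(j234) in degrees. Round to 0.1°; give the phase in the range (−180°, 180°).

At ω = 234 rad/s:
zero (1 + j234·1) = 1 + j234 → |·| ≈ 234, ∠ ≈ 89.76°
pole (1 + j234·0.25) = 1 + j58.5 → |·| ≈ 58.509, ∠ ≈ 89.02°
pole (1 + j234·0.04) = 1 + j9.36 → |·| ≈ 9.4133, ∠ ≈ 83.90°
pole (1 + j234·0.0125) = 1 + j2.925 → |·| ≈ 3.0912, ∠ ≈ 71.13°
∠T = (89.76°) − (89.02° + 83.90° + 71.13°) = -154.29°

-154.3°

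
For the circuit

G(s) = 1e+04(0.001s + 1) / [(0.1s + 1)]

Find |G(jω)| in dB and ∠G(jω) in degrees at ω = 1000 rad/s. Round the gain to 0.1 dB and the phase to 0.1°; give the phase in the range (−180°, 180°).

At ω = 1000 rad/s:
zero (1 + j1000·0.001) = 1 + j1 → |·| ≈ 1.4142, ∠ ≈ 45.00°
pole (1 + j1000·0.1) = 1 + j100 → |·| ≈ 100, ∠ ≈ 89.43°
|G| = 1e+04 · 1.4142 / (100) ≈ 141.42
Gain = 20 log₁₀(141.42) ≈ 43.01 dB
∠G = (45.00°) − (89.43°) = -44.43°

43.0 dB, -44.4°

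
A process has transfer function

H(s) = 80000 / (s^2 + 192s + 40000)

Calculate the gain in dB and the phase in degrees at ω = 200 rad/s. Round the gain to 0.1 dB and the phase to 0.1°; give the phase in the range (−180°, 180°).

6.4 dB, -90.0°

At s = jω = j200:
quadratic: (j200)² + 192·j200 + 40000 = 0 + j38400 → |·| ≈ 38400, ∠ ≈ 90.00°
|H| = 80000 / 38400 ≈ 2.0833
Gain = 20 log₁₀(2.0833) ≈ 6.38 dB
∠H = 0.00° − 90.00° = -90.00°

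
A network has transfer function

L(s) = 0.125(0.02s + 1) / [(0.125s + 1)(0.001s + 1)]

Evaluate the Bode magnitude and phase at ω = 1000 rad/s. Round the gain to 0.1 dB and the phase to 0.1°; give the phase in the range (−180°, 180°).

-37.0 dB, -47.4°

At ω = 1000 rad/s:
zero (1 + j1000·0.02) = 1 + j20 → |·| ≈ 20.025, ∠ ≈ 87.14°
pole (1 + j1000·0.125) = 1 + j125 → |·| ≈ 125, ∠ ≈ 89.54°
pole (1 + j1000·0.001) = 1 + j1 → |·| ≈ 1.4142, ∠ ≈ 45.00°
|L| = 0.125 · 20.025 / (125 · 1.4142) ≈ 0.01416
Gain = 20 log₁₀(0.01416) ≈ -36.98 dB
∠L = (87.14°) − (89.54° + 45.00°) = -47.40°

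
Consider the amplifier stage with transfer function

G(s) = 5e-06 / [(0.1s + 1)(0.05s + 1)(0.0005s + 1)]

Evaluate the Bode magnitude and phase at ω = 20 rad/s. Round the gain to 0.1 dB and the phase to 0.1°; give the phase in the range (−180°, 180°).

-116.0 dB, -109.0°

At ω = 20 rad/s:
pole (1 + j20·0.1) = 1 + j2 → |·| ≈ 2.2361, ∠ ≈ 63.43°
pole (1 + j20·0.05) = 1 + j1 → |·| ≈ 1.4142, ∠ ≈ 45.00°
pole (1 + j20·0.0005) = 1 + j0.01 → |·| ≈ 1, ∠ ≈ 0.57°
|G| = 5e-06 · 1 / (2.2361 · 1.4142 · 1) ≈ 1.5811e-06
Gain = 20 log₁₀(1.5811e-06) ≈ -116.02 dB
∠G = (0°) − (63.43° + 45.00° + 0.57°) = -109.00°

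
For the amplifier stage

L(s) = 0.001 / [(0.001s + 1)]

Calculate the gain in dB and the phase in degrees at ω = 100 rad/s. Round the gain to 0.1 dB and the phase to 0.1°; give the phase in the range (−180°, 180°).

-60.0 dB, -5.7°

At ω = 100 rad/s:
pole (1 + j100·0.001) = 1 + j0.1 → |·| ≈ 1.005, ∠ ≈ 5.71°
|L| = 0.001 · 1 / (1.005) ≈ 0.00099502
Gain = 20 log₁₀(0.00099502) ≈ -60.04 dB
∠L = (0°) − (5.71°) = -5.71°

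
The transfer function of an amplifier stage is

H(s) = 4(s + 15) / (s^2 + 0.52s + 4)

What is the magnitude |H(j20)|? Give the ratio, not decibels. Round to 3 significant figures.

At s = jω = j20:
zero (s+15): 15 + j20 → |·| = √(15²+20²) = √625 ≈ 25, ∠ = arctan(20/15) ≈ 53.13°
quadratic: (j20)² + 0.52·j20 + 4 = -396 + j10.4 → |·| ≈ 396.14, ∠ ≈ 178.50°
|H| = 4 · 25 / 396.14 ≈ 0.25244

0.252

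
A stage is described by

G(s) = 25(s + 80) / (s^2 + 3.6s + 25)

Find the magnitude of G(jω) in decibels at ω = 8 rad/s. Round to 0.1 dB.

At s = jω = j8:
zero (s+80): 80 + j8 → |·| = √(80²+8²) = √6464 ≈ 80.399, ∠ = arctan(8/80) ≈ 5.71°
quadratic: (j8)² + 3.6·j8 + 25 = -39 + j28.8 → |·| ≈ 48.481, ∠ ≈ 143.56°
|G| = 25 · 80.399 / 48.481 ≈ 41.459
Gain = 20 log₁₀(41.459) ≈ 32.35 dB

32.4 dB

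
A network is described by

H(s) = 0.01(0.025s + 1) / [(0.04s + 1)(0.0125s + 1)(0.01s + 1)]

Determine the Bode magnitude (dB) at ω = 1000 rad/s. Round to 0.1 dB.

At ω = 1000 rad/s:
zero (1 + j1000·0.025) = 1 + j25 → |·| ≈ 25.02, ∠ ≈ 87.71°
pole (1 + j1000·0.04) = 1 + j40 → |·| ≈ 40.012, ∠ ≈ 88.57°
pole (1 + j1000·0.0125) = 1 + j12.5 → |·| ≈ 12.54, ∠ ≈ 85.43°
pole (1 + j1000·0.01) = 1 + j10 → |·| ≈ 10.05, ∠ ≈ 84.29°
|H| = 0.01 · 25.02 / (40.012 · 12.54 · 10.05) ≈ 4.9617e-05
Gain = 20 log₁₀(4.9617e-05) ≈ -86.09 dB

-86.1 dB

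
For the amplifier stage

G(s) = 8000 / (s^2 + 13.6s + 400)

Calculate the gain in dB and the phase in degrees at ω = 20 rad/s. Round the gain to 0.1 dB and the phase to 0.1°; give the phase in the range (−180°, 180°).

At s = jω = j20:
quadratic: (j20)² + 13.6·j20 + 400 = 0 + j272 → |·| ≈ 272, ∠ ≈ 90.00°
|G| = 8000 / 272 ≈ 29.412
Gain = 20 log₁₀(29.412) ≈ 29.37 dB
∠G = 0.00° − 90.00° = -90.00°

29.4 dB, -90.0°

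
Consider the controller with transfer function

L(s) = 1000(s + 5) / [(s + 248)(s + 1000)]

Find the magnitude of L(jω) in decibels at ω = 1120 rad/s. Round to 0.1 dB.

At s = jω = j1120:
zero (s+5): 5 + j1120 → |·| = √(5²+1120²) = √1254425 ≈ 1120, ∠ = arctan(1120/5) ≈ 89.74°
pole (s+248): 248 + j1120 → |·| = √(248²+1120²) = √1315904 ≈ 1147.1, ∠ = arctan(1120/248) ≈ 77.51°
pole (s+1000): 1000 + j1120 → |·| = √(1000²+1120²) = √2254400 ≈ 1501.5, ∠ = arctan(1120/1000) ≈ 48.24°
|L| = 1000 · 1120 / 1.7224e+06 ≈ 0.65026
Gain = 20 log₁₀(0.65026) ≈ -3.74 dB

-3.7 dB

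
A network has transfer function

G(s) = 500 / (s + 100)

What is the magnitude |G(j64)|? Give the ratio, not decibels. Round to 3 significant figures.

Substitute s = j64:
Numerator: 500 = 500 + j0
Denominator: (j64) + 100 = 100 + j64
|N| = √(500² + 0²) ≈ 500, ∠N ≈ 0.00°
|D| = √(100² + 64²) ≈ 118.73, ∠D ≈ 32.62°
|G| = 500 / 118.73 ≈ 4.2112

4.21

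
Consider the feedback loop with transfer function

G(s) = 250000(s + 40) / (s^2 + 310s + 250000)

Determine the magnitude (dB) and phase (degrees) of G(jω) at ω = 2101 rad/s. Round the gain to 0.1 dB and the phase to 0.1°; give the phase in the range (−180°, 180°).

41.9 dB, -82.2°

At s = jω = j2101:
zero (s+40): 40 + j2101 → |·| = √(40²+2101²) = √4415801 ≈ 2101.4, ∠ = arctan(2101/40) ≈ 88.91°
quadratic: (j2101)² + 310·j2101 + 250000 = -4164201 + j651310 → |·| ≈ 4.2148e+06, ∠ ≈ 171.11°
|G| = 250000 · 2101.4 / 4.2148e+06 ≈ 124.64
Gain = 20 log₁₀(124.64) ≈ 41.91 dB
∠G = 88.91° − 171.11° = -82.20°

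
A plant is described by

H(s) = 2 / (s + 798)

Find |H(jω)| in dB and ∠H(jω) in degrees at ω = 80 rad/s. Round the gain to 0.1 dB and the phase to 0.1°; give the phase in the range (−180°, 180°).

-52.1 dB, -5.7°

Substitute s = j80:
Numerator: 2 = 2 + j0
Denominator: (j80) + 798 = 798 + j80
|N| = √(2² + 0²) ≈ 2, ∠N ≈ 0.00°
|D| = √(798² + 80²) ≈ 802, ∠D ≈ 5.72°
|H| = 2 / 802 ≈ 0.0024938
Gain = 20 log₁₀(0.0024938) ≈ -52.06 dB
∠H = 0.00° − 5.72° = -5.72°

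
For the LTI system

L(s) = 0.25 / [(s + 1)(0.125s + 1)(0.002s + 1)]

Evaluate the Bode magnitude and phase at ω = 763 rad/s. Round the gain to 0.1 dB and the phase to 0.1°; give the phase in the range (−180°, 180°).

At ω = 763 rad/s:
pole (1 + j763·1) = 1 + j763 → |·| ≈ 763, ∠ ≈ 89.92°
pole (1 + j763·0.125) = 1 + j95.375 → |·| ≈ 95.38, ∠ ≈ 89.40°
pole (1 + j763·0.002) = 1 + j1.526 → |·| ≈ 1.8245, ∠ ≈ 56.76°
|L| = 0.25 · 1 / (763 · 95.38 · 1.8245) ≈ 1.8828e-06
Gain = 20 log₁₀(1.8828e-06) ≈ -114.50 dB
∠L = (0°) − (89.92° + 89.40° + 56.76°) = -236.08° ≡ 123.92° (principal value)

-114.5 dB, 123.9°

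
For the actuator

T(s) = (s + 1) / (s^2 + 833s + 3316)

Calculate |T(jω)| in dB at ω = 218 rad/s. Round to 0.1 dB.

-58.7 dB

Substitute s = j218:
Numerator: (j218) + 1 = 1 + j218
Denominator: (j218)^2 + 833(j218) + 3316 = -44208 + j181594
|N| = √(1² + 218²) ≈ 218, ∠N ≈ 89.74°
|D| = √(44208² + 181594²) ≈ 1.869e+05, ∠D ≈ 103.68°
|T| = 218 / 1.869e+05 ≈ 0.0011664
Gain = 20 log₁₀(0.0011664) ≈ -58.66 dB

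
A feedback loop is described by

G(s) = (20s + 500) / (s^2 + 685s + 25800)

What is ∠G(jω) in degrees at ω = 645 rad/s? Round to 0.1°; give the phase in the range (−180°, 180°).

Substitute s = j645:
Numerator: 20(j645) + 500 = 500 + j12900
Denominator: (j645)^2 + 685(j645) + 25800 = -390225 + j441825
|N| = √(500² + 12900²) ≈ 12910, ∠N ≈ 87.78°
|D| = √(390225² + 441825²) ≈ 5.8948e+05, ∠D ≈ 131.45°
∠G = 87.78° − 131.45° = -43.67°

-43.7°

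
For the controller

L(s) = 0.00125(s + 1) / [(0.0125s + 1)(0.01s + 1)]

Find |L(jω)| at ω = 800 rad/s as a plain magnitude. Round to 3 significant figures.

At ω = 800 rad/s:
zero (1 + j800·1) = 1 + j800 → |·| ≈ 800, ∠ ≈ 89.93°
pole (1 + j800·0.0125) = 1 + j10 → |·| ≈ 10.05, ∠ ≈ 84.29°
pole (1 + j800·0.01) = 1 + j8 → |·| ≈ 8.0623, ∠ ≈ 82.87°
|L| = 0.00125 · 800 / (10.05 · 8.0623) ≈ 0.012342

0.0123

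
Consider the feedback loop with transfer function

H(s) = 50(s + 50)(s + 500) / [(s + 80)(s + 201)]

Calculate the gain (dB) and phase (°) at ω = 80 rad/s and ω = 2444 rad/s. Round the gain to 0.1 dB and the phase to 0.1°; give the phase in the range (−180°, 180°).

ω = 80: 39.8 dB, 0.4°; ω = 2444: 34.1 dB, -6.2°

At s = jω = j80:
zero (s+50): 50 + j80 → |·| = √(50²+80²) = √8900 ≈ 94.34, ∠ = arctan(80/50) ≈ 57.99°
zero (s+500): 500 + j80 → |·| = √(500²+80²) = √256400 ≈ 506.36, ∠ = arctan(80/500) ≈ 9.09°
pole (s+80): 80 + j80 → |·| = √(80²+80²) = √12800 ≈ 113.14, ∠ = arctan(80/80) ≈ 45.00°
pole (s+201): 201 + j80 → |·| = √(201²+80²) = √46801 ≈ 216.34, ∠ = arctan(80/201) ≈ 21.70°
|H| = 50 · 47770 / 24477 ≈ 97.581
Gain = 20 log₁₀(97.581) ≈ 39.79 dB
∠H = 67.08° − 66.70° = 0.38°

At s = jω = j2444:
zero (s+50): 50 + j2444 → |·| = √(50²+2444²) = √5975636 ≈ 2444.5, ∠ = arctan(2444/50) ≈ 88.83°
zero (s+500): 500 + j2444 → |·| = √(500²+2444²) = √6223136 ≈ 2494.6, ∠ = arctan(2444/500) ≈ 78.44°
pole (s+80): 80 + j2444 → |·| = √(80²+2444²) = √5979536 ≈ 2445.3, ∠ = arctan(2444/80) ≈ 88.13°
pole (s+201): 201 + j2444 → |·| = √(201²+2444²) = √6013537 ≈ 2452.3, ∠ = arctan(2444/201) ≈ 85.30°
|H| = 50 · 6.098e+06 / 5.9966e+06 ≈ 50.845
Gain = 20 log₁₀(50.845) ≈ 34.12 dB
∠H = 167.27° − 173.43° = -6.16°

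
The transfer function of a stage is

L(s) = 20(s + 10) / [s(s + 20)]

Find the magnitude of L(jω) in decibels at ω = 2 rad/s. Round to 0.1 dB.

At s = jω = j2:
zero (s+10): 10 + j2 → |·| = √(10²+2²) = √104 ≈ 10.198, ∠ = arctan(2/10) ≈ 11.31°
pole (s+20): 20 + j2 → |·| = √(20²+2²) = √404 ≈ 20.1, ∠ = arctan(2/20) ≈ 5.71°
pole at origin: |s| = 2, ∠ = 90.00° (in denominator)
|L| = 20 · 10.198 / 40.2 ≈ 5.0736
Gain = 20 log₁₀(5.0736) ≈ 14.11 dB

14.1 dB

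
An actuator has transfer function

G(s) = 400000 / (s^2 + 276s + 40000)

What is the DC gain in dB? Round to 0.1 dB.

G(0) = 400000 / 40000 = 10
20 log₁₀(10) ≈ 20.00 dB

20.0 dB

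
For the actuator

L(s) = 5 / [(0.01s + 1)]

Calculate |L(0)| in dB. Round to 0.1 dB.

14.0 dB

L(0) = 5 · 1 / 1 = 5
20 log₁₀(5) ≈ 13.98 dB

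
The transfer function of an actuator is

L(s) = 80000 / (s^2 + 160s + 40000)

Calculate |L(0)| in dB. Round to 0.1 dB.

L(0) = 80000 / 40000 = 2
20 log₁₀(2) ≈ 6.02 dB

6.0 dB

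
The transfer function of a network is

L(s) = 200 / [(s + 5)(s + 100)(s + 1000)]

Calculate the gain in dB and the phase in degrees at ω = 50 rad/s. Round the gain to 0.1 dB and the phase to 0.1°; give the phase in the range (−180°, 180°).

At s = jω = j50:
pole (s+5): 5 + j50 → |·| = √(5²+50²) = √2525 ≈ 50.249, ∠ = arctan(50/5) ≈ 84.29°
pole (s+100): 100 + j50 → |·| = √(100²+50²) = √12500 ≈ 111.8, ∠ = arctan(50/100) ≈ 26.57°
pole (s+1000): 1000 + j50 → |·| = √(1000²+50²) = √1002500 ≈ 1001.2, ∠ = arctan(50/1000) ≈ 2.86°
|L| = 200 / 5.6246e+06 ≈ 3.5558e-05
Gain = 20 log₁₀(3.5558e-05) ≈ -88.98 dB
∠L = 0.00° − 113.72° = -113.72°

-89.0 dB, -113.7°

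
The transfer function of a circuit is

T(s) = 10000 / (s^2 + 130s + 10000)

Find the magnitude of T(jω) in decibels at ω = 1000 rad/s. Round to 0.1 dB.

-40.0 dB

At s = jω = j1000:
quadratic: (j1000)² + 130·j1000 + 10000 = -990000 + j130000 → |·| ≈ 9.985e+05, ∠ ≈ 172.52°
|T| = 10000 / 9.985e+05 ≈ 0.010015
Gain = 20 log₁₀(0.010015) ≈ -39.99 dB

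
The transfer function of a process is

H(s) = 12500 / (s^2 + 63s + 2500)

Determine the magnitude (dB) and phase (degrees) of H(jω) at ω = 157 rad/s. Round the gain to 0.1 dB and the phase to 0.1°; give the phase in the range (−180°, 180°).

-5.8 dB, -155.9°

At s = jω = j157:
quadratic: (j157)² + 63·j157 + 2500 = -22149 + j9891 → |·| ≈ 24257, ∠ ≈ 155.94°
|H| = 12500 / 24257 ≈ 0.51532
Gain = 20 log₁₀(0.51532) ≈ -5.76 dB
∠H = 0.00° − 155.94° = -155.94°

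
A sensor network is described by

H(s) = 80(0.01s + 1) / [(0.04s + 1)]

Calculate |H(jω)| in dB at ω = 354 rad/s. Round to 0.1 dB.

26.3 dB

At ω = 354 rad/s:
zero (1 + j354·0.01) = 1 + j3.54 → |·| ≈ 3.6785, ∠ ≈ 74.23°
pole (1 + j354·0.04) = 1 + j14.16 → |·| ≈ 14.195, ∠ ≈ 85.96°
|H| = 80 · 3.6785 / (14.195) ≈ 20.731
Gain = 20 log₁₀(20.731) ≈ 26.33 dB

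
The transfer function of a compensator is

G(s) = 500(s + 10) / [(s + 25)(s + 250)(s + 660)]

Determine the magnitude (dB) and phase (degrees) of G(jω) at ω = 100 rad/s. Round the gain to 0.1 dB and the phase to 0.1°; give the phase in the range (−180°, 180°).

At s = jω = j100:
zero (s+10): 10 + j100 → |·| = √(10²+100²) = √10100 ≈ 100.5, ∠ = arctan(100/10) ≈ 84.29°
pole (s+25): 25 + j100 → |·| = √(25²+100²) = √10625 ≈ 103.08, ∠ = arctan(100/25) ≈ 75.96°
pole (s+250): 250 + j100 → |·| = √(250²+100²) = √72500 ≈ 269.26, ∠ = arctan(100/250) ≈ 21.80°
pole (s+660): 660 + j100 → |·| = √(660²+100²) = √445600 ≈ 667.53, ∠ = arctan(100/660) ≈ 8.62°
|G| = 500 · 100.5 / 1.8528e+07 ≈ 0.0027121
Gain = 20 log₁₀(0.0027121) ≈ -51.33 dB
∠G = 84.29° − 106.38° = -22.09°

-51.3 dB, -22.1°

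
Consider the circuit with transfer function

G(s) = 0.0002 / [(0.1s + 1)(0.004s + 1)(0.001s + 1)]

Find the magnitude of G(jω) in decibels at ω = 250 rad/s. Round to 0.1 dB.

At ω = 250 rad/s:
pole (1 + j250·0.1) = 1 + j25 → |·| ≈ 25.02, ∠ ≈ 87.71°
pole (1 + j250·0.004) = 1 + j1 → |·| ≈ 1.4142, ∠ ≈ 45.00°
pole (1 + j250·0.001) = 1 + j0.25 → |·| ≈ 1.0308, ∠ ≈ 14.04°
|G| = 0.0002 · 1 / (25.02 · 1.4142 · 1.0308) ≈ 5.4835e-06
Gain = 20 log₁₀(5.4835e-06) ≈ -105.22 dB

-105.2 dB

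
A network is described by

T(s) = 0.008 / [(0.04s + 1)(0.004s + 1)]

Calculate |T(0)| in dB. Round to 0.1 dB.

T(0) = 0.008 · 1 / 1 = 0.008
20 log₁₀(0.008) ≈ -41.94 dB

-41.9 dB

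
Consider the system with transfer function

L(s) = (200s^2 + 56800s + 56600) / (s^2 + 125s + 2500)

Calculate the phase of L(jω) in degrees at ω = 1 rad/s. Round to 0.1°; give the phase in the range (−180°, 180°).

42.3°

Substitute s = j1:
Numerator: 200(j1)^2 + 56800(j1) + 56600 = 56400 + j56800
Denominator: (j1)^2 + 125(j1) + 2500 = 2499 + j125
|N| = √(56400² + 56800²) ≈ 80045, ∠N ≈ 45.20°
|D| = √(2499² + 125²) ≈ 2502.1, ∠D ≈ 2.86°
∠L = 45.20° − 2.86° = 42.34°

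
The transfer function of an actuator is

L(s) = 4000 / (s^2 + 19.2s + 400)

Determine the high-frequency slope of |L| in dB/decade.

-40 dB/decade

Each pole contributes −20 dB/decade at high frequency; each zero contributes +20 dB/decade.
Net: 0 zero(s) − 2 pole(s) → -40 dB/decade.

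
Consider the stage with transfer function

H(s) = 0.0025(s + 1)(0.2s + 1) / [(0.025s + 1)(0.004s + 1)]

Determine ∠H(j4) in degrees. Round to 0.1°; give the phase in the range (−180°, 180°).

At ω = 4 rad/s:
zero (1 + j4·1) = 1 + j4 → |·| ≈ 4.1231, ∠ ≈ 75.96°
zero (1 + j4·0.2) = 1 + j0.8 → |·| ≈ 1.2806, ∠ ≈ 38.66°
pole (1 + j4·0.025) = 1 + j0.1 → |·| ≈ 1.005, ∠ ≈ 5.71°
pole (1 + j4·0.004) = 1 + j0.016 → |·| ≈ 1.0001, ∠ ≈ 0.92°
∠H = (75.96° + 38.66°) − (5.71° + 0.92°) = 107.99°

108.0°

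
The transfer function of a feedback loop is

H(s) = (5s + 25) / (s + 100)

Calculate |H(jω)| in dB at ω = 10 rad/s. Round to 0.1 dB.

-5.1 dB

Substitute s = j10:
Numerator: 5(j10) + 25 = 25 + j50
Denominator: (j10) + 100 = 100 + j10
|N| = √(25² + 50²) ≈ 55.902, ∠N ≈ 63.43°
|D| = √(100² + 10²) ≈ 100.5, ∠D ≈ 5.71°
|H| = 55.902 / 100.5 ≈ 0.55624
Gain = 20 log₁₀(0.55624) ≈ -5.09 dB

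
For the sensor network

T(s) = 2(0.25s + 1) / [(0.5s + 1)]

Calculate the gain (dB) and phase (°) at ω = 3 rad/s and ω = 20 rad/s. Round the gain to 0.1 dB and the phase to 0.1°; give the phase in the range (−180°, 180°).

At ω = 3 rad/s:
zero (1 + j3·0.25) = 1 + j0.75 → |·| ≈ 1.25, ∠ ≈ 36.87°
pole (1 + j3·0.5) = 1 + j1.5 → |·| ≈ 1.8028, ∠ ≈ 56.31°
|T| = 2 · 1.25 / (1.8028) ≈ 1.3867
Gain = 20 log₁₀(1.3867) ≈ 2.84 dB
∠T = (36.87°) − (56.31°) = -19.44°

At ω = 20 rad/s:
zero (1 + j20·0.25) = 1 + j5 → |·| ≈ 5.099, ∠ ≈ 78.69°
pole (1 + j20·0.5) = 1 + j10 → |·| ≈ 10.05, ∠ ≈ 84.29°
|T| = 2 · 5.099 / (10.05) ≈ 1.0147
Gain = 20 log₁₀(1.0147) ≈ 0.13 dB
∠T = (78.69°) − (84.29°) = -5.60°

ω = 3: 2.8 dB, -19.4°; ω = 20: 0.1 dB, -5.6°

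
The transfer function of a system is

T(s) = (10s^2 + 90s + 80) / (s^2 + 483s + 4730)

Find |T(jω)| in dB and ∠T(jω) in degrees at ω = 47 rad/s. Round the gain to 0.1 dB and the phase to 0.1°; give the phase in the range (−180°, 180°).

Substitute s = j47:
Numerator: 10(j47)^2 + 90(j47) + 80 = -22010 + j4230
Denominator: (j47)^2 + 483(j47) + 4730 = 2521 + j22701
|N| = √(22010² + 4230²) ≈ 22413, ∠N ≈ 169.12°
|D| = √(2521² + 22701²) ≈ 22841, ∠D ≈ 83.66°
|T| = 22413 / 22841 ≈ 0.98126
Gain = 20 log₁₀(0.98126) ≈ -0.16 dB
∠T = 169.12° − 83.66° = 85.46°

-0.2 dB, 85.5°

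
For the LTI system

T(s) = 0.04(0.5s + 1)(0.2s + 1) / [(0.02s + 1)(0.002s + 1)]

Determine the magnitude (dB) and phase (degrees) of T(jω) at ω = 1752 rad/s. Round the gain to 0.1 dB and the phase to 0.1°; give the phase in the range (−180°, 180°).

39.7 dB, 17.3°

At ω = 1752 rad/s:
zero (1 + j1752·0.5) = 1 + j876 → |·| ≈ 876, ∠ ≈ 89.93°
zero (1 + j1752·0.2) = 1 + j350.4 → |·| ≈ 350.4, ∠ ≈ 89.84°
pole (1 + j1752·0.02) = 1 + j35.04 → |·| ≈ 35.054, ∠ ≈ 88.37°
pole (1 + j1752·0.002) = 1 + j3.504 → |·| ≈ 3.6439, ∠ ≈ 74.07°
|T| = 0.04 · 876 · 350.4 / (35.054 · 3.6439) ≈ 96.122
Gain = 20 log₁₀(96.122) ≈ 39.66 dB
∠T = (89.93° + 89.84°) − (88.37° + 74.07°) = 17.33°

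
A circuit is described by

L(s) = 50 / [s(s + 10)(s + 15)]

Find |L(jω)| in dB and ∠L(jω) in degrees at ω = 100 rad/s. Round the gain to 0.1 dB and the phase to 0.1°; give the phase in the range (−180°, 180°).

At s = jω = j100:
pole (s+10): 10 + j100 → |·| = √(10²+100²) = √10100 ≈ 100.5, ∠ = arctan(100/10) ≈ 84.29°
pole (s+15): 15 + j100 → |·| = √(15²+100²) = √10225 ≈ 101.12, ∠ = arctan(100/15) ≈ 81.47°
pole at origin: |s| = 100, ∠ = 90.00° (in denominator)
|L| = 50 / 1.0163e+06 ≈ 4.9198e-05
Gain = 20 log₁₀(4.9198e-05) ≈ -86.16 dB
∠L = 0.00° − 255.76° = -255.76° ≡ 104.24° (principal value)

-86.2 dB, 104.2°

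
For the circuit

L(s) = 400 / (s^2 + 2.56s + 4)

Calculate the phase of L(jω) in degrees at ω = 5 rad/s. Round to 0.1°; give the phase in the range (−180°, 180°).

At s = jω = j5:
quadratic: (j5)² + 2.56·j5 + 4 = -21 + j12.8 → |·| ≈ 24.593, ∠ ≈ 148.64°
∠L = 0.00° − 148.64° = -148.64°

-148.6°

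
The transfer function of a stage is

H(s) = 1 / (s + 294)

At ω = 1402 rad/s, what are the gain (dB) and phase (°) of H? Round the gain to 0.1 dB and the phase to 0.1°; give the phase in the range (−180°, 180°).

Substitute s = j1402:
Numerator: 1 = 1 + j0
Denominator: (j1402) + 294 = 294 + j1402
|N| = √(1² + 0²) ≈ 1, ∠N ≈ 0.00°
|D| = √(294² + 1402²) ≈ 1432.5, ∠D ≈ 78.16°
|H| = 1 / 1432.5 ≈ 0.00069808
Gain = 20 log₁₀(0.00069808) ≈ -63.12 dB
∠H = 0.00° − 78.16° = -78.16°

-63.1 dB, -78.2°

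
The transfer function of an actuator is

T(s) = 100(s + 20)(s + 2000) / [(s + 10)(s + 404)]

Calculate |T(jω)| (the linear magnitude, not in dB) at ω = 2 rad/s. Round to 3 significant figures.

At s = jω = j2:
zero (s+20): 20 + j2 → |·| = √(20²+2²) = √404 ≈ 20.1, ∠ = arctan(2/20) ≈ 5.71°
zero (s+2000): 2000 + j2 → |·| = √(2000²+2²) = √4000004 ≈ 2000, ∠ = arctan(2/2000) ≈ 0.06°
pole (s+10): 10 + j2 → |·| = √(10²+2²) = √104 ≈ 10.198, ∠ = arctan(2/10) ≈ 11.31°
pole (s+404): 404 + j2 → |·| = √(404²+2²) = √163220 ≈ 404, ∠ = arctan(2/404) ≈ 0.28°
|T| = 100 · 40200 / 4120 ≈ 975.73

976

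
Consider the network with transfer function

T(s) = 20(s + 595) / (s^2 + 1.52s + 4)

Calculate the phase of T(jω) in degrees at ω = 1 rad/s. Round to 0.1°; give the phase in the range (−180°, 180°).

-26.8°

At s = jω = j1:
zero (s+595): 595 + j1 → |·| = √(595²+1²) = √354026 ≈ 595, ∠ = arctan(1/595) ≈ 0.10°
quadratic: (j1)² + 1.52·j1 + 4 = 3 + j1.52 → |·| ≈ 3.3631, ∠ ≈ 26.87°
∠T = 0.10° − 26.87° = -26.77°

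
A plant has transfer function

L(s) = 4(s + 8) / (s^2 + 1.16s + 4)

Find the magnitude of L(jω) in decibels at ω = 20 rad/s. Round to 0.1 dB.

At s = jω = j20:
zero (s+8): 8 + j20 → |·| = √(8²+20²) = √464 ≈ 21.541, ∠ = arctan(20/8) ≈ 68.20°
quadratic: (j20)² + 1.16·j20 + 4 = -396 + j23.2 → |·| ≈ 396.68, ∠ ≈ 176.65°
|L| = 4 · 21.541 / 396.68 ≈ 0.21721
Gain = 20 log₁₀(0.21721) ≈ -13.26 dB

-13.3 dB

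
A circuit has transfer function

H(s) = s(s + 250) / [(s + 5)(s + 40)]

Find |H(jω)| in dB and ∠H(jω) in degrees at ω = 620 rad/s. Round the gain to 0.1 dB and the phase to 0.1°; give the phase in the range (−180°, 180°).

At s = jω = j620:
zero (s+250): 250 + j620 → |·| = √(250²+620²) = √446900 ≈ 668.51, ∠ = arctan(620/250) ≈ 68.04°
zero at origin: s = j620 → |·| = 620, ∠ = 90.00°
pole (s+5): 5 + j620 → |·| = √(5²+620²) = √384425 ≈ 620.02, ∠ = arctan(620/5) ≈ 89.54°
pole (s+40): 40 + j620 → |·| = √(40²+620²) = √386000 ≈ 621.29, ∠ = arctan(620/40) ≈ 86.31°
|H| = 1 · 4.1448e+05 / 3.8521e+05 ≈ 1.076
Gain = 20 log₁₀(1.076) ≈ 0.64 dB
∠H = 158.04° − 175.85° = -17.81°

0.6 dB, -17.8°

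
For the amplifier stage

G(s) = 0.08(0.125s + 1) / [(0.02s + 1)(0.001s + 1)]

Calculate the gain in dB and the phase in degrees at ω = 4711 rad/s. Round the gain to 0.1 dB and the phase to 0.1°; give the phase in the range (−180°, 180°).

At ω = 4711 rad/s:
zero (1 + j4711·0.125) = 1 + j588.875 → |·| ≈ 588.88, ∠ ≈ 89.90°
pole (1 + j4711·0.02) = 1 + j94.22 → |·| ≈ 94.225, ∠ ≈ 89.39°
pole (1 + j4711·0.001) = 1 + j4.711 → |·| ≈ 4.816, ∠ ≈ 78.02°
|G| = 0.08 · 588.88 / (94.225 · 4.816) ≈ 0.10382
Gain = 20 log₁₀(0.10382) ≈ -19.67 dB
∠G = (89.90°) − (89.39° + 78.02°) = -77.51°

-19.7 dB, -77.5°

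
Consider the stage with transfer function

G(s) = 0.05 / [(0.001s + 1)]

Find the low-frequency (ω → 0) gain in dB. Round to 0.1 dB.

G(0) = 0.05 · 1 / 1 = 0.05
20 log₁₀(0.05) ≈ -26.02 dB

-26.0 dB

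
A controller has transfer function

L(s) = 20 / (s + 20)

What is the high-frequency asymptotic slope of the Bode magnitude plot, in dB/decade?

-20 dB/decade

Each pole contributes −20 dB/decade at high frequency; each zero contributes +20 dB/decade.
Net: 0 zero(s) − 1 pole(s) → -20 dB/decade.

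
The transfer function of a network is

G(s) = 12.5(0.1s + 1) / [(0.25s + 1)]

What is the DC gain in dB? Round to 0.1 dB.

G(0) = 12.5 · 1 / 1 = 12.5
20 log₁₀(12.5) ≈ 21.94 dB

21.9 dB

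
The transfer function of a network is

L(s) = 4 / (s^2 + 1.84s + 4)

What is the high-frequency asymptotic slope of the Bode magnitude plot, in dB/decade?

Each pole contributes −20 dB/decade at high frequency; each zero contributes +20 dB/decade.
Net: 0 zero(s) − 2 pole(s) → -40 dB/decade.

-40 dB/decade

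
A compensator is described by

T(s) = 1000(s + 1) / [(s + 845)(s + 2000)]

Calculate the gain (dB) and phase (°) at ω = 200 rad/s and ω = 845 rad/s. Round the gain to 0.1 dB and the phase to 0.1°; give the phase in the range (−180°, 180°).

ω = 200: -18.8 dB, 70.7°; ω = 845: -9.7 dB, 22.0°

At s = jω = j200:
zero (s+1): 1 + j200 → |·| = √(1²+200²) = √40001 ≈ 200, ∠ = arctan(200/1) ≈ 89.71°
pole (s+845): 845 + j200 → |·| = √(845²+200²) = √754025 ≈ 868.35, ∠ = arctan(200/845) ≈ 13.32°
pole (s+2000): 2000 + j200 → |·| = √(2000²+200²) = √4040000 ≈ 2010, ∠ = arctan(200/2000) ≈ 5.71°
|T| = 1000 · 200 / 1.7454e+06 ≈ 0.11459
Gain = 20 log₁₀(0.11459) ≈ -18.82 dB
∠T = 89.71° − 19.03° = 70.68°

At s = jω = j845:
zero (s+1): 1 + j845 → |·| = √(1²+845²) = √714026 ≈ 845, ∠ = arctan(845/1) ≈ 89.93°
pole (s+845): 845 + j845 → |·| = √(845²+845²) = √1428050 ≈ 1195, ∠ = arctan(845/845) ≈ 45.00°
pole (s+2000): 2000 + j845 → |·| = √(2000²+845²) = √4714025 ≈ 2171.2, ∠ = arctan(845/2000) ≈ 22.90°
|T| = 1000 · 845 / 2.5946e+06 ≈ 0.32568
Gain = 20 log₁₀(0.32568) ≈ -9.74 dB
∠T = 89.93° − 67.90° = 22.03°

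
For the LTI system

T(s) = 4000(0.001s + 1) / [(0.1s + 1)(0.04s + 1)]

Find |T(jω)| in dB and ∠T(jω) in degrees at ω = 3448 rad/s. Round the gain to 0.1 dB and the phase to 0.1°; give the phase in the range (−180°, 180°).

At ω = 3448 rad/s:
zero (1 + j3448·0.001) = 1 + j3.448 → |·| ≈ 3.5901, ∠ ≈ 73.83°
pole (1 + j3448·0.1) = 1 + j344.8 → |·| ≈ 344.8, ∠ ≈ 89.83°
pole (1 + j3448·0.04) = 1 + j137.92 → |·| ≈ 137.92, ∠ ≈ 89.58°
|T| = 4000 · 3.5901 / (344.8 · 137.92) ≈ 0.30198
Gain = 20 log₁₀(0.30198) ≈ -10.40 dB
∠T = (73.83°) − (89.83° + 89.58°) = -105.58°

-10.4 dB, -105.6°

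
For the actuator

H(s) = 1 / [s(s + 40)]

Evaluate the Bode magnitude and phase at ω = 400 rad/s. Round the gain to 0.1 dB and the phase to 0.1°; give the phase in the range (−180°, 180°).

-104.1 dB, -174.3°

At s = jω = j400:
pole (s+40): 40 + j400 → |·| = √(40²+400²) = √161600 ≈ 402, ∠ = arctan(400/40) ≈ 84.29°
pole at origin: |s| = 400, ∠ = 90.00° (in denominator)
|H| = 1 / 1.608e+05 ≈ 6.2189e-06
Gain = 20 log₁₀(6.2189e-06) ≈ -104.13 dB
∠H = 0.00° − 174.29° = -174.29°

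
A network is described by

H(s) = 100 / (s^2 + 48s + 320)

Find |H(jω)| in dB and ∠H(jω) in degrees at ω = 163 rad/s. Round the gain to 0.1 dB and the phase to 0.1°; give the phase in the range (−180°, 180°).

-48.8 dB, -163.4°

Substitute s = j163:
Numerator: 100 = 100 + j0
Denominator: (j163)^2 + 48(j163) + 320 = -26249 + j7824
|N| = √(100² + 0²) ≈ 100, ∠N ≈ 0.00°
|D| = √(26249² + 7824²) ≈ 27390, ∠D ≈ 163.40°
|H| = 100 / 27390 ≈ 0.003651
Gain = 20 log₁₀(0.003651) ≈ -48.75 dB
∠H = 0.00° − 163.40° = -163.40°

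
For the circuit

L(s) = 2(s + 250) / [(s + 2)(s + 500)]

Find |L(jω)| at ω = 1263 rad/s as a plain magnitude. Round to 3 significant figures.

0.00150

At s = jω = j1263:
zero (s+250): 250 + j1263 → |·| = √(250²+1263²) = √1657669 ≈ 1287.5, ∠ = arctan(1263/250) ≈ 78.80°
pole (s+2): 2 + j1263 → |·| = √(2²+1263²) = √1595173 ≈ 1263, ∠ = arctan(1263/2) ≈ 89.91°
pole (s+500): 500 + j1263 → |·| = √(500²+1263²) = √1845169 ≈ 1358.4, ∠ = arctan(1263/500) ≈ 68.40°
|L| = 2 · 1287.5 / 1.7157e+06 ≈ 0.0015008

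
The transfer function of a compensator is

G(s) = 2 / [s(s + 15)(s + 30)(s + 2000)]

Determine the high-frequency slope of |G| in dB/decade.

-80 dB/decade

Each pole contributes −20 dB/decade at high frequency; each zero contributes +20 dB/decade.
Net: 0 zero(s) − 4 pole(s) → -80 dB/decade.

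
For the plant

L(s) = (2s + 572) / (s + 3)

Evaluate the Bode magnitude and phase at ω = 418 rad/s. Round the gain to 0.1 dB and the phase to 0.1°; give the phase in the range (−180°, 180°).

7.7 dB, -34.0°

Substitute s = j418:
Numerator: 2(j418) + 572 = 572 + j836
Denominator: (j418) + 3 = 3 + j418
|N| = √(572² + 836²) ≈ 1013, ∠N ≈ 55.62°
|D| = √(3² + 418²) ≈ 418.01, ∠D ≈ 89.59°
|L| = 1013 / 418.01 ≈ 2.4234
Gain = 20 log₁₀(2.4234) ≈ 7.69 dB
∠L = 55.62° − 89.59° = -33.97°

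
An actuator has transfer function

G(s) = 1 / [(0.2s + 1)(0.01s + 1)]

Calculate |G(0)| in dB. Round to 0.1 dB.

G(0) = 1 · 1 / 1 = 1
20 log₁₀(1) ≈ 0.00 dB

0.0 dB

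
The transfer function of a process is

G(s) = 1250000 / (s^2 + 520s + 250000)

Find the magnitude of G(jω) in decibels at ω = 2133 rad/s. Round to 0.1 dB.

-11.0 dB

At s = jω = j2133:
quadratic: (j2133)² + 520·j2133 + 250000 = -4299689 + j1109160 → |·| ≈ 4.4404e+06, ∠ ≈ 165.54°
|G| = 1250000 / 4.4404e+06 ≈ 0.28151
Gain = 20 log₁₀(0.28151) ≈ -11.01 dB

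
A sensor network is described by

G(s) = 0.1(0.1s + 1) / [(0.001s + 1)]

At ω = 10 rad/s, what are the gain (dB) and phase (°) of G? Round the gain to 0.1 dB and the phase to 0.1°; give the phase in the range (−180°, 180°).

At ω = 10 rad/s:
zero (1 + j10·0.1) = 1 + j1 → |·| ≈ 1.4142, ∠ ≈ 45.00°
pole (1 + j10·0.001) = 1 + j0.01 → |·| ≈ 1, ∠ ≈ 0.57°
|G| = 0.1 · 1.4142 / (1) ≈ 0.14142
Gain = 20 log₁₀(0.14142) ≈ -16.99 dB
∠G = (45.00°) − (0.57°) = 44.43°

-17.0 dB, 44.4°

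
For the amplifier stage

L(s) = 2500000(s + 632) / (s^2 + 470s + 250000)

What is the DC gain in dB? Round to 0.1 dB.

76.0 dB

L(0) = 2500000·632 / 250000 = 6320
20 log₁₀(6320) ≈ 76.01 dB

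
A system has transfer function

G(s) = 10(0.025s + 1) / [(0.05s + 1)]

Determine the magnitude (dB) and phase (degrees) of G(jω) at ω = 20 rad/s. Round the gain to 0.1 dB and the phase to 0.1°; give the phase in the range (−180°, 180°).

18.0 dB, -18.4°

At ω = 20 rad/s:
zero (1 + j20·0.025) = 1 + j0.5 → |·| ≈ 1.118, ∠ ≈ 26.57°
pole (1 + j20·0.05) = 1 + j1 → |·| ≈ 1.4142, ∠ ≈ 45.00°
|G| = 10 · 1.118 / (1.4142) ≈ 7.9055
Gain = 20 log₁₀(7.9055) ≈ 17.96 dB
∠G = (26.57°) − (45.00°) = -18.43°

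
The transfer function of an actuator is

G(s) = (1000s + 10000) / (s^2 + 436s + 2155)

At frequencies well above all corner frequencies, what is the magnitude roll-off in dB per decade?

Each pole contributes −20 dB/decade at high frequency; each zero contributes +20 dB/decade.
Net: 1 zero(s) − 2 pole(s) → -20 dB/decade.

-20 dB/decade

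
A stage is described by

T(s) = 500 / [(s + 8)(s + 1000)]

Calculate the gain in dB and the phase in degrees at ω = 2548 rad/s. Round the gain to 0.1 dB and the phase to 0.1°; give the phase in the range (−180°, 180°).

At s = jω = j2548:
pole (s+8): 8 + j2548 → |·| = √(8²+2548²) = √6492368 ≈ 2548, ∠ = arctan(2548/8) ≈ 89.82°
pole (s+1000): 1000 + j2548 → |·| = √(1000²+2548²) = √7492304 ≈ 2737.2, ∠ = arctan(2548/1000) ≈ 68.57°
|T| = 500 / 6.9744e+06 ≈ 7.1691e-05
Gain = 20 log₁₀(7.1691e-05) ≈ -82.89 dB
∠T = 0.00° − 158.39° = -158.39°

-82.9 dB, -158.4°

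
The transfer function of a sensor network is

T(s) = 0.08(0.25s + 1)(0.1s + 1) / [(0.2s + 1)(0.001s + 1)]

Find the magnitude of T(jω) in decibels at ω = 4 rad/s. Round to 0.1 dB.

-20.4 dB

At ω = 4 rad/s:
zero (1 + j4·0.25) = 1 + j1 → |·| ≈ 1.4142, ∠ ≈ 45.00°
zero (1 + j4·0.1) = 1 + j0.4 → |·| ≈ 1.077, ∠ ≈ 21.80°
pole (1 + j4·0.2) = 1 + j0.8 → |·| ≈ 1.2806, ∠ ≈ 38.66°
pole (1 + j4·0.001) = 1 + j0.004 → |·| ≈ 1, ∠ ≈ 0.23°
|T| = 0.08 · 1.4142 · 1.077 / (1.2806 · 1) ≈ 0.095149
Gain = 20 log₁₀(0.095149) ≈ -20.43 dB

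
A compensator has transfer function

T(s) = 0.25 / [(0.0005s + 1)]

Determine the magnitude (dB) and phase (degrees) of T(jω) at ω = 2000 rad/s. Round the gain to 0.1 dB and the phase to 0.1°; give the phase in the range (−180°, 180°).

-15.1 dB, -45.0°

At ω = 2000 rad/s:
pole (1 + j2000·0.0005) = 1 + j1 → |·| ≈ 1.4142, ∠ ≈ 45.00°
|T| = 0.25 · 1 / (1.4142) ≈ 0.17678
Gain = 20 log₁₀(0.17678) ≈ -15.05 dB
∠T = (0°) − (45.00°) = -45.00°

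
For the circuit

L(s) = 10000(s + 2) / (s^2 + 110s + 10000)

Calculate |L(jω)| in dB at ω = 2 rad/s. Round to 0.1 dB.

At s = jω = j2:
zero (s+2): 2 + j2 → |·| = √(2²+2²) = √8 ≈ 2.8284, ∠ = arctan(2/2) ≈ 45.00°
quadratic: (j2)² + 110·j2 + 10000 = 9996 + j220 → |·| ≈ 9998.4, ∠ ≈ 1.26°
|L| = 10000 · 2.8284 / 9998.4 ≈ 2.8289
Gain = 20 log₁₀(2.8289) ≈ 9.03 dB

9.0 dB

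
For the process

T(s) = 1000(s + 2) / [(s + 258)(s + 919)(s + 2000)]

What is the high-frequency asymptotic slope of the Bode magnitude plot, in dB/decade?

Each pole contributes −20 dB/decade at high frequency; each zero contributes +20 dB/decade.
Net: 1 zero(s) − 3 pole(s) → -40 dB/decade.

-40 dB/decade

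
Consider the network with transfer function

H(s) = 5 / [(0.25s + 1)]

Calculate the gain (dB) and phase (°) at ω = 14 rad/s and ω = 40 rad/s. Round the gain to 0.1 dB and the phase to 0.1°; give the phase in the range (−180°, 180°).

ω = 14: 2.8 dB, -74.1°; ω = 40: -6.1 dB, -84.3°

At ω = 14 rad/s:
pole (1 + j14·0.25) = 1 + j3.5 → |·| ≈ 3.6401, ∠ ≈ 74.05°
|H| = 5 · 1 / (3.6401) ≈ 1.3736
Gain = 20 log₁₀(1.3736) ≈ 2.76 dB
∠H = (0°) − (74.05°) = -74.05°

At ω = 40 rad/s:
pole (1 + j40·0.25) = 1 + j10 → |·| ≈ 10.05, ∠ ≈ 84.29°
|H| = 5 · 1 / (10.05) ≈ 0.49751
Gain = 20 log₁₀(0.49751) ≈ -6.06 dB
∠H = (0°) − (84.29°) = -84.29°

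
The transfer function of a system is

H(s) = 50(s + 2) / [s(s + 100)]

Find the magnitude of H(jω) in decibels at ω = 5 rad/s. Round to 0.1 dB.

-5.4 dB

At s = jω = j5:
zero (s+2): 2 + j5 → |·| = √(2²+5²) = √29 ≈ 5.3852, ∠ = arctan(5/2) ≈ 68.20°
pole (s+100): 100 + j5 → |·| = √(100²+5²) = √10025 ≈ 100.12, ∠ = arctan(5/100) ≈ 2.86°
pole at origin: |s| = 5, ∠ = 90.00° (in denominator)
|H| = 50 · 5.3852 / 500.6 ≈ 0.53787
Gain = 20 log₁₀(0.53787) ≈ -5.39 dB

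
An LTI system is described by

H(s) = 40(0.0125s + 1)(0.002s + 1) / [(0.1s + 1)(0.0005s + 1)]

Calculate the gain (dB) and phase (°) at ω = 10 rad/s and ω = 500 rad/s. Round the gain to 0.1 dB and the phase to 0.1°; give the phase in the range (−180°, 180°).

At ω = 10 rad/s:
zero (1 + j10·0.0125) = 1 + j0.125 → |·| ≈ 1.0078, ∠ ≈ 7.13°
zero (1 + j10·0.002) = 1 + j0.02 → |·| ≈ 1.0002, ∠ ≈ 1.15°
pole (1 + j10·0.1) = 1 + j1 → |·| ≈ 1.4142, ∠ ≈ 45.00°
pole (1 + j10·0.0005) = 1 + j0.005 → |·| ≈ 1, ∠ ≈ 0.29°
|H| = 40 · 1.0078 · 1.0002 / (1.4142 · 1) ≈ 28.511
Gain = 20 log₁₀(28.511) ≈ 29.10 dB
∠H = (7.13° + 1.15°) − (45.00° + 0.29°) = -37.01°

At ω = 500 rad/s:
zero (1 + j500·0.0125) = 1 + j6.25 → |·| ≈ 6.3295, ∠ ≈ 80.91°
zero (1 + j500·0.002) = 1 + j1 → |·| ≈ 1.4142, ∠ ≈ 45.00°
pole (1 + j500·0.1) = 1 + j50 → |·| ≈ 50.01, ∠ ≈ 88.85°
pole (1 + j500·0.0005) = 1 + j0.25 → |·| ≈ 1.0308, ∠ ≈ 14.04°
|H| = 40 · 6.3295 · 1.4142 / (50.01 · 1.0308) ≈ 6.9456
Gain = 20 log₁₀(6.9456) ≈ 16.83 dB
∠H = (80.91° + 45.00°) − (88.85° + 14.04°) = 23.02°

ω = 10: 29.1 dB, -37.0°; ω = 500: 16.8 dB, 23.0°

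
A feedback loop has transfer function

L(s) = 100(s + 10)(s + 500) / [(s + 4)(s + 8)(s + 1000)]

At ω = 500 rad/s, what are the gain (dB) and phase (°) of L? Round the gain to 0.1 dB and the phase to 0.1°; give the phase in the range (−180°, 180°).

-18.0 dB, -71.3°

At s = jω = j500:
zero (s+10): 10 + j500 → |·| = √(10²+500²) = √250100 ≈ 500.1, ∠ = arctan(500/10) ≈ 88.85°
zero (s+500): 500 + j500 → |·| = √(500²+500²) = √500000 ≈ 707.11, ∠ = arctan(500/500) ≈ 45.00°
pole (s+4): 4 + j500 → |·| = √(4²+500²) = √250016 ≈ 500.02, ∠ = arctan(500/4) ≈ 89.54°
pole (s+8): 8 + j500 → |·| = √(8²+500²) = √250064 ≈ 500.06, ∠ = arctan(500/8) ≈ 89.08°
pole (s+1000): 1000 + j500 → |·| = √(1000²+500²) = √1250000 ≈ 1118, ∠ = arctan(500/1000) ≈ 26.57°
|L| = 100 · 3.5363e+05 / 2.7954e+08 ≈ 0.1265
Gain = 20 log₁₀(0.1265) ≈ -17.96 dB
∠L = 133.85° − 205.19° = -71.34°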